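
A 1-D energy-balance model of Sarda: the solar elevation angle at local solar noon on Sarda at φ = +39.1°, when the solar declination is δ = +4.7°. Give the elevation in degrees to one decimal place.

55.6°

At local noon the hour angle is zero, so the zenith angle equals |φ − δ| = |+39.1° − (+4.700°)| = 34.400°.
Elevation = 90° − 34.400° = 55.6°.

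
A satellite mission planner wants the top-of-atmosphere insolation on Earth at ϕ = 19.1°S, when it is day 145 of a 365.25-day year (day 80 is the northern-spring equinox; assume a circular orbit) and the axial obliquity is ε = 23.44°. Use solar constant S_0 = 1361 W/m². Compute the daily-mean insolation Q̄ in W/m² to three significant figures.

Solar longitude: L_s = 360° × (145 − 80)/365.25 = 64.066°.
sin δ = sin 23.44° × sin 64.066° = 0.35773, so δ = +20.961°.
cos h₀ = −tan(-19.1°) tan(+20.961°) = 0.1327, h₀ = 1.4378 rad.
Bracket: h₀ sin ϕ sin δ + cos ϕ cos δ sin h₀ = 1.4378×-0.32722×0.35773 + 0.94495×0.93383×0.99116 = -0.168304 + 0.874622 = 0.706318.
Q̄ = (S_0/π) × [bracket] = (1361/π) × 0.706318 = 306.0 W/m².

Q̄ ≈ 306 W/m²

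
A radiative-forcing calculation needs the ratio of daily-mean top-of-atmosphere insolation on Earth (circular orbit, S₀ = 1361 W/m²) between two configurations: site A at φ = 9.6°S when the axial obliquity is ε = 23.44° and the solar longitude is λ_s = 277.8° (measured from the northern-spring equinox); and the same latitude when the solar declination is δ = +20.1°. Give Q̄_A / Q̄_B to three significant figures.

— Configuration A (φ=-9.6°):
Solar declination: sin δ = sin ε · sin λ_s = sin 23.44° × sin 277.8° = -0.39411, so δ = -23.210°.
cos H₀ = −tan(-9.6°) tan(-23.210°) = -0.0725, H₀ = 1.6434 rad.
Bracket: H₀ sin φ sin δ + cos φ cos δ sin H₀ = 1.6434×-0.16677×-0.39411 + 0.98600×0.91906×0.99737 = 0.108014 + 0.903810 = 1.011824.
Q̄ = (S₀/π) × [bracket] = (1361/π) × 1.011824 = 438.34 W/m².
— Configuration B (φ=-9.6°):
cos H₀ = −tan(-9.6°) tan(+20.100°) = 0.0619, H₀ = 1.5089 rad.
Bracket: H₀ sin φ sin δ + cos φ cos δ sin H₀ = 1.5089×-0.16677×0.34366 + 0.98600×0.93909×0.99808 = -0.086478 + 0.924165 = 0.837687.
Q̄ = (S₀/π) × [bracket] = (1361/π) × 0.837687 = 362.90 W/m².
Ratio Q̄_A / Q̄_B = 438.34 / 362.90 = 1.208.

Q̄_A / Q̄_B ≈ 1.21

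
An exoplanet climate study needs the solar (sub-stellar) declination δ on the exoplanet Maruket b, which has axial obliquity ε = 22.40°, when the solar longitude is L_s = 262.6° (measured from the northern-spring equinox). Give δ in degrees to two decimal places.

sin δ = sin ε · sin L_s = sin 22.40° × sin 262.6° = -0.377897.
δ = arcsin(-0.377897) = -22.20°.

δ = -22.20°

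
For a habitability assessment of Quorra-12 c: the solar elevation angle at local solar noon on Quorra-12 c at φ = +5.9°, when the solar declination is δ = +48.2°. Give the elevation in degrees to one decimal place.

47.7°

At local noon the hour angle is zero, so the zenith angle equals |φ − δ| = |+5.9° − (+48.200°)| = 42.300°.
Elevation = 90° − 42.300° = 47.7°.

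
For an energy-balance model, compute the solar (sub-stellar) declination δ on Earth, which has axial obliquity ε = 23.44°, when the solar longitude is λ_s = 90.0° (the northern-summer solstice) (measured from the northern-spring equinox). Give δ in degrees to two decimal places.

δ = +23.44°

sin δ = sin ε · sin λ_s = sin 23.44° × sin 90.0° = 0.397789.
δ = arcsin(0.397789) = +23.44°.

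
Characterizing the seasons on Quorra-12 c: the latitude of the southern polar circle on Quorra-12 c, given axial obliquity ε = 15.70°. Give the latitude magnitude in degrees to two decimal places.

74.30°

The polar circle is the lowest latitude that experiences at least one full rotation of continuous darkness at the northern-summer solstice; it lies at |φ| = 90° − ε = 90° − 15.70° = 74.30°.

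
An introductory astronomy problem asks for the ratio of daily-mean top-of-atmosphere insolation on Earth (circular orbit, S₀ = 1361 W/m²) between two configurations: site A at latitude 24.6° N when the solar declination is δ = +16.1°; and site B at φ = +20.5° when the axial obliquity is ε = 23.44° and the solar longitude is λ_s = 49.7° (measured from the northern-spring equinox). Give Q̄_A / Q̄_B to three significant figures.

— Configuration A (φ=+24.6°):
cos H₀ = −tan(+24.6°) tan(+16.100°) = -0.1321, H₀ = 1.7033 rad.
Bracket: H₀ sin φ sin δ + cos φ cos δ sin H₀ = 1.7033×0.41628×0.27731 + 0.90924×0.96078×0.99123 = 0.196627 + 0.865918 = 1.062545.
Q̄ = (S₀/π) × [bracket] = (1361/π) × 1.062545 = 460.32 W/m².
— Configuration B (φ=+20.5°):
Solar declination: sin δ = sin ε · sin λ_s = sin 23.44° × sin 49.7° = 0.30338, so δ = +17.661°.
cos H₀ = −tan(+20.5°) tan(+17.661°) = -0.1190, H₀ = 1.6901 rad.
Bracket: H₀ sin φ sin δ + cos φ cos δ sin H₀ = 1.6901×0.35021×0.30338 + 0.93667×0.95287×0.99289 = 0.179568 + 0.886179 = 1.065747.
Q̄ = (S₀/π) × [bracket] = (1361/π) × 1.065747 = 461.70 W/m².
Ratio Q̄_A / Q̄_B = 460.32 / 461.70 = 0.9970.

Q̄_A / Q̄_B ≈ 0.997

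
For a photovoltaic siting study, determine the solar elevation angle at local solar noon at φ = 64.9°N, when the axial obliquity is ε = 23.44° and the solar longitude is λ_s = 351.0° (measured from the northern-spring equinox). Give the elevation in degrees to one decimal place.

21.5°

Solar declination: sin δ = sin ε · sin λ_s = sin 23.44° × sin 351.0° = -0.06223, so δ = -3.568°.
At local noon the hour angle is zero, so the zenith angle equals |φ − δ| = |+64.9° − (-3.568°)| = 68.468°.
Elevation = 90° − 68.468° = 21.5°.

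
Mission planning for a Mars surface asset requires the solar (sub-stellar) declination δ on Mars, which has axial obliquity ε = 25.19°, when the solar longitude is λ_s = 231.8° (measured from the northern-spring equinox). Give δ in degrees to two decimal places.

sin δ = sin ε · sin λ_s = sin 25.19° × sin 231.8° = -0.334477.
δ = arcsin(-0.334477) = -19.54°.

δ = -19.54°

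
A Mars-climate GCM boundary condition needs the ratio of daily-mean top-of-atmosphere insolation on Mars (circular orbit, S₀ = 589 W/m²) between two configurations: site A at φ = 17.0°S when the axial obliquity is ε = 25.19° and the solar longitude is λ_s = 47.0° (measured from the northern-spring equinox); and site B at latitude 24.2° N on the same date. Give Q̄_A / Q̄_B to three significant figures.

— Configuration A (φ=-17.0°):
Solar declination: sin δ = sin ε · sin λ_s = sin 25.19° × sin 47.0° = 0.31128, so δ = +18.136°.
cos H₀ = −tan(-17.0°) tan(+18.136°) = 0.1001, H₀ = 1.4705 rad.
Bracket: H₀ sin φ sin δ + cos φ cos δ sin H₀ = 1.4705×-0.29237×0.31128 + 0.95630×0.95032×0.99497 = -0.133829 + 0.904220 = 0.770391.
Q̄ = (S₀/π) × [bracket] = (589/π) × 0.770391 = 144.44 W/m².
— Configuration B (φ=+24.2°):
cos H₀ = −tan(+24.2°) tan(+18.136°) = -0.1472, H₀ = 1.7185 rad.
Bracket: H₀ sin φ sin δ + cos φ cos δ sin H₀ = 1.7185×0.40992×0.31128 + 0.91212×0.95032×0.98911 = 0.219280 + 0.857366 = 1.076646.
Q̄ = (S₀/π) × [bracket] = (589/π) × 1.076646 = 201.85 W/m².
Ratio Q̄_A / Q̄_B = 144.44 / 201.85 = 0.7156.

Q̄_A / Q̄_B ≈ 0.716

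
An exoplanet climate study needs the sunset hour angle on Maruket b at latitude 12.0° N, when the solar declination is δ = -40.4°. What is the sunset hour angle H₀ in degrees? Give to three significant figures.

H₀ = 79.6°

cos H₀ = −tan φ · tan δ = −tan(+12.0°) × tan(-40.400°) = 0.1809, so H₀ = 1.3889 rad = 79.58°.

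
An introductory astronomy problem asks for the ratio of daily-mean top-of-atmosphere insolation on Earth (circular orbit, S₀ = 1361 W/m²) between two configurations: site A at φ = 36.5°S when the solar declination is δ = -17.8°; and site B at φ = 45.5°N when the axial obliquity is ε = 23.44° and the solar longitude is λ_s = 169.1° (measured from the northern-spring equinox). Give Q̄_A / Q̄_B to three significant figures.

— Configuration A (φ=-36.5°):
cos H₀ = −tan(-36.5°) tan(-17.800°) = -0.2376, H₀ = 1.8107 rad.
Bracket: H₀ sin φ sin δ + cos φ cos δ sin H₀ = 1.8107×-0.59482×-0.30570 + 0.80386×0.95213×0.97137 = 0.329251 + 0.743466 = 1.072717.
Q̄ = (S₀/π) × [bracket] = (1361/π) × 1.072717 = 464.72 W/m².
— Configuration B (φ=+45.5°):
Solar declination: sin δ = sin ε · sin λ_s = sin 23.44° × sin 169.1° = 0.07522, so δ = +4.314°.
cos H₀ = −tan(+45.5°) tan(+4.314°) = -0.0768, H₀ = 1.6476 rad.
Bracket: H₀ sin φ sin δ + cos φ cos δ sin H₀ = 1.6476×0.71325×0.07522 + 0.70091×0.99717×0.99705 = 0.088395 + 0.696865 = 0.785260.
Q̄ = (S₀/π) × [bracket] = (1361/π) × 0.785260 = 340.19 W/m².
Ratio Q̄_A / Q̄_B = 464.72 / 340.19 = 1.366.

Q̄_A / Q̄_B ≈ 1.37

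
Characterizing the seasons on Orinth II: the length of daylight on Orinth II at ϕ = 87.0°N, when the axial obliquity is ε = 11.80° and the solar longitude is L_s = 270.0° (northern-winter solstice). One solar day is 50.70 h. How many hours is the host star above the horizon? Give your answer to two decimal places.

0.00 h

Solar declination: sin δ = sin ε · sin L_s = sin 11.80° × sin 270.0° = -0.20450, so δ = -11.800°.
cos h₀ = −tan ϕ · tan δ = 3.9863 ≥ 1, so the host star never rises (polar night) and h₀ = 0.
Daylight = 2h₀/(2π) × 50.70 h = (0.0000/π) × 50.70 = 0.00 h.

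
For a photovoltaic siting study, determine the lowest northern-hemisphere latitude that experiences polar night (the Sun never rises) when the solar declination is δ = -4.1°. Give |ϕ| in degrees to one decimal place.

Polar night requires cos h₀ = −tan ϕ tan δ ≥ 1, i.e. tan ϕ tan δ ≤ −1.
The boundary is |tan ϕ| · |tan δ| = 1, so |ϕ| = 90° − |δ| = 90° − 4.1° = 85.9° in the northern hemisphere.

|ϕ| = 85.9°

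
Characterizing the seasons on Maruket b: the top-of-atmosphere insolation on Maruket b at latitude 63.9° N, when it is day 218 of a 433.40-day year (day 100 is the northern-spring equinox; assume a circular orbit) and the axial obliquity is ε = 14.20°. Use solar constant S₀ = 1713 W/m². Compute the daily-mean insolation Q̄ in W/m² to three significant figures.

Solar longitude: λ_s = 360° × (218 − 100)/433.40 = 98.016°.
sin δ = sin 14.20° × sin 98.016° = 0.24291, so δ = +14.058°.
cos H₀ = −tan(+63.9°) tan(+14.058°) = -0.5112, H₀ = 2.1073 rad.
Bracket: H₀ sin φ sin δ + cos φ cos δ sin H₀ = 2.1073×0.89803×0.24291 + 0.43994×0.97005×0.85949 = 0.459687 + 0.366799 = 0.826486.
Q̄ = (S₀/π) × [bracket] = (1713/π) × 0.826486 = 450.7 W/m².

Q̄ ≈ 451 W/m²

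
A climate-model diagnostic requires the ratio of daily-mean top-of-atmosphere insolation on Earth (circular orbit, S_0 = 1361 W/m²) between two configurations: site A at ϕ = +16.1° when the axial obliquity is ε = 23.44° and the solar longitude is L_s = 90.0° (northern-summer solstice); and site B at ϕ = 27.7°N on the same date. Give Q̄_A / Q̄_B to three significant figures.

— Configuration A (ϕ=+16.1°):
Solar declination: sin δ = sin ε · sin L_s = sin 23.44° × sin 90.0° = 0.39779, so δ = +23.440°.
cos h₀ = −tan(+16.1°) tan(+23.440°) = -0.1251, h₀ = 1.6963 rad.
Bracket: h₀ sin ϕ sin δ + cos ϕ cos δ sin h₀ = 1.6963×0.27731×0.39779 + 0.96078×0.91748×0.99214 = 0.187121 + 0.874568 = 1.061689.
Q̄ = (S_0/π) × [bracket] = (1361/π) × 1.061689 = 459.94 W/m².
— Configuration B (ϕ=+27.7°):
cos h₀ = −tan(+27.7°) tan(+23.440°) = -0.2276, h₀ = 1.8004 rad.
Bracket: h₀ sin ϕ sin δ + cos ϕ cos δ sin h₀ = 1.8004×0.46484×0.39779 + 0.88539×0.91748×0.97375 = 0.332910 + 0.791004 = 1.123914.
Q̄ = (S_0/π) × [bracket] = (1361/π) × 1.123914 = 486.90 W/m².
Ratio Q̄_A / Q̄_B = 459.94 / 486.90 = 0.9446.

Q̄_A / Q̄_B ≈ 0.945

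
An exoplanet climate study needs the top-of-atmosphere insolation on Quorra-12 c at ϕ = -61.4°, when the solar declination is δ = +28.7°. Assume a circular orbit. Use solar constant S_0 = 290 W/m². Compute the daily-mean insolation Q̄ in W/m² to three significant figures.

Q̄ ≈ 0.00 W/m²

cos h₀ = −tan(-61.4°) tan(+28.700°) = 1.0042 ≥ 1 ⇒ polar night, h₀ = 0 and Q̄ = 0.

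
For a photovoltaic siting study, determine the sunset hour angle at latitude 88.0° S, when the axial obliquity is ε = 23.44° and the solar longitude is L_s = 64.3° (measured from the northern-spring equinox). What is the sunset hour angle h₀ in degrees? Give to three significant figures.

h₀ = 0.00°

Solar declination: sin δ = sin ε · sin L_s = sin 23.44° × sin 64.3° = 0.35844, so δ = +21.004°.
cos h₀ = −tan ϕ · tan δ = 10.9949 ≥ 1, so the Sun never rises (polar night) and h₀ = 0.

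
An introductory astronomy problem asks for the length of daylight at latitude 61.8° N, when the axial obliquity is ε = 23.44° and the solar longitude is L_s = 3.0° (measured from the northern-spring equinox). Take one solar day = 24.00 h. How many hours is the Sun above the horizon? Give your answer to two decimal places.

12.30 h

Solar declination: sin δ = sin ε · sin L_s = sin 23.44° × sin 3.0° = 0.02082, so δ = +1.193°.
cos h₀ = −tan ϕ · tan δ = −tan(+61.8°) × tan(+1.193°) = -0.0388, so h₀ = 1.6096 rad = 92.23°.
Daylight = 2h₀/(2π) × 24.00 h = (1.6096/π) × 24.00 = 12.30 h.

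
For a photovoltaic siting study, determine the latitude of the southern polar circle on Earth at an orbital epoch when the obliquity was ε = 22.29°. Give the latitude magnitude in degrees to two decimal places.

67.71°

The polar circle is the lowest latitude that experiences at least one full rotation of continuous darkness at the northern-summer solstice; it lies at |φ| = 90° − ε = 90° − 22.29° = 67.71°.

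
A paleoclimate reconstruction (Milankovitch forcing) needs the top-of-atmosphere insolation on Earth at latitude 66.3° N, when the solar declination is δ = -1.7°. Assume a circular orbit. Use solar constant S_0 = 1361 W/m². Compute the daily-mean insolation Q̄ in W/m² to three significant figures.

cos h₀ = −tan(+66.3°) tan(-1.700°) = 0.0676, h₀ = 1.5031 rad.
Bracket: h₀ sin ϕ sin δ + cos ϕ cos δ sin h₀ = 1.5031×0.91566×-0.02967 + 0.40195×0.99956×0.99771 = -0.040836 + 0.400853 = 0.360017.
Q̄ = (S_0/π) × [bracket] = (1361/π) × 0.360017 = 156.0 W/m².

Q̄ ≈ 156 W/m²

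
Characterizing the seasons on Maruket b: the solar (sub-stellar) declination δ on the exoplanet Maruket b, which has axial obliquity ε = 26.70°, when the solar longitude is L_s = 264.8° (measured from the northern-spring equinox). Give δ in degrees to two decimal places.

δ = -26.58°

sin δ = sin ε · sin L_s = sin 26.70° × sin 264.8° = -0.447470.
δ = arcsin(-0.447470) = -26.58°.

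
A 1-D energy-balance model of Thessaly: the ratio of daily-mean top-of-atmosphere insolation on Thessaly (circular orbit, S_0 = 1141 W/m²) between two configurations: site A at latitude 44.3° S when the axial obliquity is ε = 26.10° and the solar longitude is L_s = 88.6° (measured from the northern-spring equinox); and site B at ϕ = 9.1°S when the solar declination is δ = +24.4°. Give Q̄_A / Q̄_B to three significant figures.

— Configuration A (ϕ=-44.3°):
Solar declination: sin δ = sin ε · sin L_s = sin 26.10° × sin 88.6° = 0.43981, so δ = +26.092°.
cos h₀ = −tan(-44.3°) tan(+26.092°) = 0.4779, h₀ = 1.0725 rad.
Bracket: h₀ sin ϕ sin δ + cos ϕ cos δ sin h₀ = 1.0725×-0.69842×0.43981 + 0.71569×0.89809×0.87842 = -0.329442 + 0.564608 = 0.235166.
Q̄ = (S_0/π) × [bracket] = (1141/π) × 0.235166 = 85.410 W/m².
— Configuration B (ϕ=-9.1°):
cos h₀ = −tan(-9.1°) tan(+24.400°) = 0.0727, h₀ = 1.4981 rad.
Bracket: h₀ sin ϕ sin δ + cos ϕ cos δ sin h₀ = 1.4981×-0.15816×0.41310 + 0.98741×0.91068×0.99736 = -0.097880 + 0.896841 = 0.798961.
Q̄ = (S_0/π) × [bracket] = (1141/π) × 0.798961 = 290.18 W/m².
Ratio Q̄_A / Q̄_B = 85.410 / 290.18 = 0.2943.

Q̄_A / Q̄_B ≈ 0.294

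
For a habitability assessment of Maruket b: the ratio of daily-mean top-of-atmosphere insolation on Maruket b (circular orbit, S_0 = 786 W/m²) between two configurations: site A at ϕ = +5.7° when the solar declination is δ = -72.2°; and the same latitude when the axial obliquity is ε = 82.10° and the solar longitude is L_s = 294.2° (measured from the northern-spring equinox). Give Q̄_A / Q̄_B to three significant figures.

Q̄_A / Q̄_B ≈ 0.578

— Configuration A (ϕ=+5.7°):
cos h₀ = −tan(+5.7°) tan(-72.200°) = 0.3109, h₀ = 1.2547 rad.
Bracket: h₀ sin ϕ sin δ + cos ϕ cos δ sin h₀ = 1.2547×0.09932×-0.95213 + 0.99506×0.30570×0.95045 = -0.118651 + 0.289117 = 0.170466.
Q̄ = (S_0/π) × [bracket] = (786/π) × 0.170466 = 42.649 W/m².
— Configuration B (ϕ=+5.7°):
Solar declination: sin δ = sin ε · sin L_s = sin 82.10° × sin 294.2° = -0.90346, so δ = -64.617°.
cos h₀ = −tan(+5.7°) tan(-64.617°) = 0.2104, h₀ = 1.3588 rad.
Bracket: h₀ sin ϕ sin δ + cos ϕ cos δ sin h₀ = 1.3588×0.09932×-0.90346 + 0.99506×0.42866×0.97762 = -0.121927 + 0.416996 = 0.295069.
Q̄ = (S_0/π) × [bracket] = (786/π) × 0.295069 = 73.824 W/m².
Ratio Q̄_A / Q̄_B = 42.649 / 73.824 = 0.5777.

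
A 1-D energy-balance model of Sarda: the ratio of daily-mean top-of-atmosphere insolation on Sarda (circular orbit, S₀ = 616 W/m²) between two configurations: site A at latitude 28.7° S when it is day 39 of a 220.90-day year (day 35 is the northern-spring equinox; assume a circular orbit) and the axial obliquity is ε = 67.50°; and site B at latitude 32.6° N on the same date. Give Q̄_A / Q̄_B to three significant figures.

Q̄_A / Q̄_B ≈ 0.856

— Configuration A (φ=-28.7°):
Solar longitude: λ_s = 360° × (39 − 35)/220.90 = 6.519°.
sin δ = sin 67.50° × sin 6.519° = 0.10489, so δ = +6.021°.
cos H₀ = −tan(-28.7°) tan(+6.021°) = 0.0577, H₀ = 1.5130 rad.
Bracket: H₀ sin φ sin δ + cos φ cos δ sin H₀ = 1.5130×-0.48022×0.10489 + 0.87715×0.99448×0.99833 = -0.076210 + 0.870851 = 0.794641.
Q̄ = (S₀/π) × [bracket] = (616/π) × 0.794641 = 155.81 W/m².
— Configuration B (φ=+32.6°):
cos H₀ = −tan(+32.6°) tan(+6.021°) = -0.0675, H₀ = 1.6383 rad.
Bracket: H₀ sin φ sin δ + cos φ cos δ sin H₀ = 1.6383×0.53877×0.10489 + 0.84245×0.99448×0.99772 = 0.092583 + 0.835889 = 0.928472.
Q̄ = (S₀/π) × [bracket] = (616/π) × 0.928472 = 182.05 W/m².
Ratio Q̄_A / Q̄_B = 155.81 / 182.05 = 0.8559.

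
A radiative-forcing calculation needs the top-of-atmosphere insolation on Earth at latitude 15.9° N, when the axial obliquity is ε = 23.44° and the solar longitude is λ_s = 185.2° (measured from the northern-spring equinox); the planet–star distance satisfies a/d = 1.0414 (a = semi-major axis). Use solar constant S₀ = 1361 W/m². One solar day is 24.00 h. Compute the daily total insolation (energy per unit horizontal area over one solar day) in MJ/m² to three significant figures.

38.4 MJ/m²

Solar declination: sin δ = sin ε · sin λ_s = sin 23.44° × sin 185.2° = -0.03605, so δ = -2.066°.
cos H₀ = −tan(+15.9°) tan(-2.066°) = 0.0103, H₀ = 1.5605 rad.
Bracket: H₀ sin φ sin δ + cos φ cos δ sin H₀ = 1.5605×0.27396×-0.03605 + 0.96174×0.99935×0.99995 = -0.015412 + 0.961067 = 0.945655.
Inverse-square distance factor (a/d)² = 1.0414² = 1.084514.
Q̄ = (S₀/π) × 1.084514 × [bracket] = (1361/π) × 1.084514 × 0.945655 = 444.30 W/m².
Daily total = Q̄ × 24.00 h × 3600 s/h = 444.30 × 24.00 × 3600 / 10⁶ = 38.39 MJ/m².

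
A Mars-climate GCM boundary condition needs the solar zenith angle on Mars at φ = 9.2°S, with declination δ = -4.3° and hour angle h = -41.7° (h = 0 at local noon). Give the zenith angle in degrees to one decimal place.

θ_z = 41.7°

cos θ_z = sin φ sin δ + cos φ cos δ cos h = 0.011988 + 0.734959 = 0.746947.
θ_z = arccos(0.746947) = 41.7°.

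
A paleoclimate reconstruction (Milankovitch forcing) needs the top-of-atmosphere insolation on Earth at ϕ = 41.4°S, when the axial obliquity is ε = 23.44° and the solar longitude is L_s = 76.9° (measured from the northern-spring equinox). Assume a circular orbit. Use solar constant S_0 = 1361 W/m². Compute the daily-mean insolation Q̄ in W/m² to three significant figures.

Solar declination: sin δ = sin ε · sin L_s = sin 23.44° × sin 76.9° = 0.38744, so δ = +22.795°.
cos h₀ = −tan(-41.4°) tan(+22.795°) = 0.3705, h₀ = 1.1912 rad.
Bracket: h₀ sin ϕ sin δ + cos ϕ cos δ sin h₀ = 1.1912×-0.66131×0.38744 + 0.75011×0.92190×0.92883 = -0.305207 + 0.642310 = 0.337103.
Q̄ = (S_0/π) × [bracket] = (1361/π) × 0.337103 = 146.0 W/m².

Q̄ ≈ 146 W/m²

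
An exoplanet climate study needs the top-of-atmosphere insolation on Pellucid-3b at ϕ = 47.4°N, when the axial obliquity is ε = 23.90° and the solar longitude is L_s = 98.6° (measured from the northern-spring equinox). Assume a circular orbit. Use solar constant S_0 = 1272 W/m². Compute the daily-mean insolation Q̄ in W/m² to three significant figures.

Solar declination: sin δ = sin ε · sin L_s = sin 23.90° × sin 98.6° = 0.40059, so δ = +23.615°.
cos h₀ = −tan(+47.4°) tan(+23.615°) = -0.4754, h₀ = 2.0663 rad.
Bracket: h₀ sin ϕ sin δ + cos ϕ cos δ sin h₀ = 2.0663×0.73610×0.40059 + 0.67688×0.91626×0.87974 = 0.609299 + 0.545613 = 1.154912.
Q̄ = (S_0/π) × [bracket] = (1272/π) × 1.154912 = 467.6 W/m².

Q̄ ≈ 468 W/m²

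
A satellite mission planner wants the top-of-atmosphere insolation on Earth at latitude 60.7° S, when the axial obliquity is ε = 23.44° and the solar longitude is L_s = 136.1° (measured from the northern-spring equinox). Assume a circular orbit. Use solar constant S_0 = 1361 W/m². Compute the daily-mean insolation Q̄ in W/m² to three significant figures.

Solar declination: sin δ = sin ε · sin L_s = sin 23.44° × sin 136.1° = 0.27583, so δ = +16.011°.
cos h₀ = −tan(-60.7°) tan(+16.011°) = 0.5114, h₀ = 1.0340 rad.
Bracket: h₀ sin ϕ sin δ + cos ϕ cos δ sin h₀ = 1.0340×-0.87207×0.27583 + 0.48938×0.96121×0.85937 = -0.248722 + 0.404245 = 0.155523.
Q̄ = (S_0/π) × [bracket] = (1361/π) × 0.155523 = 67.38 W/m².

Q̄ ≈ 67.4 W/m²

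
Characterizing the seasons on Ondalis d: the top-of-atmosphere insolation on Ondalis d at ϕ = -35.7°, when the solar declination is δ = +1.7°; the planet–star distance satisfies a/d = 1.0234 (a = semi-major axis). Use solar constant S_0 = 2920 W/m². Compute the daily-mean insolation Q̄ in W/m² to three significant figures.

Q̄ ≈ 764 W/m²

cos h₀ = −tan(-35.7°) tan(+1.700°) = 0.0213, h₀ = 1.5495 rad.
Bracket: h₀ sin ϕ sin δ + cos ϕ cos δ sin h₀ = 1.5495×-0.58354×0.02967 + 0.81208×0.99956×0.99977 = -0.026827 + 0.811536 = 0.784709.
Inverse-square distance factor (a/d)² = 1.0234² = 1.047348.
Q̄ = (S_0/π) × 1.047348 × [bracket] = (2920/π) × 1.047348 × 0.784709 = 763.9 W/m².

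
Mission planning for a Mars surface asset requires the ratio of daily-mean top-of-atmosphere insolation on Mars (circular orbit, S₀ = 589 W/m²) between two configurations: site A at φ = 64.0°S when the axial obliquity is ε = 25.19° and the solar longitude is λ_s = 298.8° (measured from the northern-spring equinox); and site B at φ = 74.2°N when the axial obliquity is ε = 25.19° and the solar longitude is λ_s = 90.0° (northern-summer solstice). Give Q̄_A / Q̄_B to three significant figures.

Q̄_A / Q̄_B ≈ 0.841

— Configuration A (φ=-64.0°):
Solar declination: sin δ = sin ε · sin λ_s = sin 25.19° × sin 298.8° = -0.37297, so δ = -21.899°.
cos H₀ = −tan(-64.0°) tan(-21.899°) = -0.8242, H₀ = 2.5396 rad.
Bracket: H₀ sin φ sin δ + cos φ cos δ sin H₀ = 2.5396×-0.89879×-0.37297 + 0.43837×0.92784×0.56632 = 0.851329 + 0.230343 = 1.081672.
Q̄ = (S₀/π) × [bracket] = (589/π) × 1.081672 = 202.80 W/m².
— Configuration B (φ=+74.2°):
Solar declination: sin δ = sin ε · sin λ_s = sin 25.19° × sin 90.0° = 0.42562, so δ = +25.190°.
cos H₀ = −tan(+74.2°) tan(+25.190°) = -1.6622 ≤ −1 ⇒ polar day, H₀ = π.
Bracket: H₀ sin φ sin δ + cos φ cos δ sin H₀ = 3.1416×0.96222×0.42562 + 0.27228×0.90490×0.00000 = 1.286611 + 0.000000 = 1.286611.
Q̄ = (S₀/π) × [bracket] = (589/π) × 1.286611 = 241.22 W/m².
Ratio Q̄_A / Q̄_B = 202.80 / 241.22 = 0.8407.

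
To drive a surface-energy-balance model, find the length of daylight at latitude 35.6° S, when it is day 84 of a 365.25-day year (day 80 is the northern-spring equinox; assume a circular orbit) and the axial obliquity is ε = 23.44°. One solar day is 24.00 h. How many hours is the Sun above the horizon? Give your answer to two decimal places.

Solar longitude: L_s = 360° × (84 − 80)/365.25 = 3.943°.
sin δ = sin 23.44° × sin 3.943° = 0.02735, so δ = +1.567°.
cos h₀ = −tan ϕ · tan δ = −tan(-35.6°) × tan(+1.567°) = 0.0196, so h₀ = 1.5512 rad = 88.88°.
Daylight = 2h₀/(2π) × 24.00 h = (1.5512/π) × 24.00 = 11.85 h.

11.85 h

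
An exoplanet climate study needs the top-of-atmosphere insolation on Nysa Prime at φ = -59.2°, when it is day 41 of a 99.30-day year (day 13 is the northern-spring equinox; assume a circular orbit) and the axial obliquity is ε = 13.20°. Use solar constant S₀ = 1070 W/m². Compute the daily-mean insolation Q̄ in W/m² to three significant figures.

Solar longitude: λ_s = 360° × (41 − 13)/99.30 = 101.511°.
sin δ = sin 13.20° × sin 101.511° = 0.22376, so δ = +12.930°.
cos H₀ = −tan(-59.2°) tan(+12.930°) = 0.3851, H₀ = 1.1755 rad.
Bracket: H₀ sin φ sin δ + cos φ cos δ sin H₀ = 1.1755×-0.85896×0.22376 + 0.51204×0.97464×0.92287 = -0.225932 + 0.460563 = 0.234631.
Q̄ = (S₀/π) × [bracket] = (1070/π) × 0.234631 = 79.91 W/m².

Q̄ ≈ 79.9 W/m²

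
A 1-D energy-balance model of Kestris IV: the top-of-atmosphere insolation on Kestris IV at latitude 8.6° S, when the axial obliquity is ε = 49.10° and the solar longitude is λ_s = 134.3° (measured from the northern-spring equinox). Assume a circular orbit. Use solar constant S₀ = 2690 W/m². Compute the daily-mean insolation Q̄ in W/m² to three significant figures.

Solar declination: sin δ = sin ε · sin λ_s = sin 49.10° × sin 134.3° = 0.54096, so δ = +32.749°.
cos H₀ = −tan(-8.6°) tan(+32.749°) = 0.0973, H₀ = 1.4734 rad.
Bracket: H₀ sin φ sin δ + cos φ cos δ sin H₀ = 1.4734×-0.14954×0.54096 + 0.98876×0.84105×0.99526 = -0.119191 + 0.827655 = 0.708464.
Q̄ = (S₀/π) × [bracket] = (2690/π) × 0.708464 = 606.6 W/m².

Q̄ ≈ 607 W/m²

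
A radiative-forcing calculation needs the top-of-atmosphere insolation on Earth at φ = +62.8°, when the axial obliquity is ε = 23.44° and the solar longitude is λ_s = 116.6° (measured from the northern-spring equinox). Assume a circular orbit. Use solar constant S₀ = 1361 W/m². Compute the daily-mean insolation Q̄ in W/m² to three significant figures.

Solar declination: sin δ = sin ε · sin λ_s = sin 23.44° × sin 116.6° = 0.35568, so δ = +20.835°.
cos H₀ = −tan(+62.8°) tan(+20.835°) = -0.7405, H₀ = 2.4046 rad.
Bracket: H₀ sin φ sin δ + cos φ cos δ sin H₀ = 2.4046×0.88942×0.35568 + 0.45710×0.93461×0.67204 = 0.760693 + 0.287102 = 1.047795.
Q̄ = (S₀/π) × [bracket] = (1361/π) × 1.047795 = 453.9 W/m².

Q̄ ≈ 454 W/m²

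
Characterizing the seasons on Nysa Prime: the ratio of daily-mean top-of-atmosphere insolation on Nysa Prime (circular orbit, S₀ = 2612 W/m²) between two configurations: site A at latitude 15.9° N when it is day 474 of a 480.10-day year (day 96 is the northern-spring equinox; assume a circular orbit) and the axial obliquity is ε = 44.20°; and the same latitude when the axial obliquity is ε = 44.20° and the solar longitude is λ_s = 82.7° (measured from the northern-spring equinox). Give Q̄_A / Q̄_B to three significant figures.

Q̄_A / Q̄_B ≈ 0.432

— Configuration A (φ=+15.9°):
Solar longitude: λ_s = 360° × (474 − 96)/480.10 = 283.441°.
sin δ = sin 44.20° × sin 283.441° = -0.67807, so δ = -42.693°.
cos H₀ = −tan(+15.9°) tan(-42.693°) = 0.2628, H₀ = 1.3049 rad.
Bracket: H₀ sin φ sin δ + cos φ cos δ sin H₀ = 1.3049×0.27396×-0.67807 + 0.96174×0.73500×0.96485 = -0.242404 + 0.682032 = 0.439628.
Q̄ = (S₀/π) × [bracket] = (2612/π) × 0.439628 = 365.52 W/m².
— Configuration B (φ=+15.9°):
Solar declination: sin δ = sin ε · sin λ_s = sin 44.20° × sin 82.7° = 0.69151, so δ = +43.750°.
cos H₀ = −tan(+15.9°) tan(+43.750°) = -0.2727, H₀ = 1.8470 rad.
Bracket: H₀ sin φ sin δ + cos φ cos δ sin H₀ = 1.8470×0.27396×0.69151 + 0.96174×0.72236×0.96210 = 0.349907 + 0.668393 = 1.018300.
Q̄ = (S₀/π) × [bracket] = (2612/π) × 1.018300 = 846.64 W/m².
Ratio Q̄_A / Q̄_B = 365.52 / 846.64 = 0.4317.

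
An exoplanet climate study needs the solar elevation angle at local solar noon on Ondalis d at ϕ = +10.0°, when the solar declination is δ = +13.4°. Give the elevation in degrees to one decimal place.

86.6°

At local noon the hour angle is zero, so the zenith angle equals |ϕ − δ| = |+10.0° − (+13.400°)| = 3.400°.
Elevation = 90° − 3.400° = 86.6°.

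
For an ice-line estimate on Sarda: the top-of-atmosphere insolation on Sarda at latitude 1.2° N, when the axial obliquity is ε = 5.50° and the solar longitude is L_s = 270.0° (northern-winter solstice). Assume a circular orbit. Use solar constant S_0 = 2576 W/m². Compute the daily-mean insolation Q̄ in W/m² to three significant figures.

Q̄ ≈ 813 W/m²

Solar declination: sin δ = sin ε · sin L_s = sin 5.50° × sin 270.0° = -0.09585, so δ = -5.500°.
cos h₀ = −tan(+1.2°) tan(-5.500°) = 0.0020, h₀ = 1.5688 rad.
Bracket: h₀ sin ϕ sin δ + cos ϕ cos δ sin h₀ = 1.5688×0.02094×-0.09585 + 0.99978×0.99540×1.00000 = -0.003149 + 0.995181 = 0.992032.
Q̄ = (S_0/π) × [bracket] = (2576/π) × 0.992032 = 813.4 W/m².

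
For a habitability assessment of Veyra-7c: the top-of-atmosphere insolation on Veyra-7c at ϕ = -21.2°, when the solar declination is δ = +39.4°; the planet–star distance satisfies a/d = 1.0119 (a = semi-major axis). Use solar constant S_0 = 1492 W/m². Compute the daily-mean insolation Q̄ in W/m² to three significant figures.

cos h₀ = −tan(-21.2°) tan(+39.400°) = 0.3186, h₀ = 1.2465 rad.
Bracket: h₀ sin ϕ sin δ + cos ϕ cos δ sin h₀ = 1.2465×-0.36162×0.63473 + 0.93232×0.77273×0.94789 = -0.286110 + 0.682890 = 0.396780.
Inverse-square distance factor (a/d)² = 1.0119² = 1.023942.
Q̄ = (S_0/π) × 1.023942 × [bracket] = (1492/π) × 1.023942 × 0.396780 = 192.9 W/m².

Q̄ ≈ 193 W/m²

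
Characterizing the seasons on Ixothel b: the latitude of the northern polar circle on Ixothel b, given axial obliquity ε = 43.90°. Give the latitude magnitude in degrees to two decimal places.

46.10°

The polar circle is the lowest latitude that experiences at least one full rotation of continuous daylight at the northern-summer solstice; it lies at |φ| = 90° − ε = 90° − 43.90° = 46.10°.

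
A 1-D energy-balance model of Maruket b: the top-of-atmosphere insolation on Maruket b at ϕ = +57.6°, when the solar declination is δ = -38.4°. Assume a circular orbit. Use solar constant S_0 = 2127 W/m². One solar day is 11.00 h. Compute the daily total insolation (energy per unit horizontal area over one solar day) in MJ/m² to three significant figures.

cos h₀ = −tan(+57.6°) tan(-38.400°) = 1.2489 ≥ 1 ⇒ polar night, h₀ = 0 and Q̄ = 0.
Daily total = Q̄ × 11.00 h × 3600 s/h = 0.00 MJ/m².

0.00 MJ/m²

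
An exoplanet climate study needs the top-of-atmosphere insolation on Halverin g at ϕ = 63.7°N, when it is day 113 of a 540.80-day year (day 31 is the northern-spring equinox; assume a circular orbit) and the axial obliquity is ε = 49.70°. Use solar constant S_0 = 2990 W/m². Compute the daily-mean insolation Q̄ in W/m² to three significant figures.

Solar longitude: L_s = 360° × (113 − 31)/540.80 = 54.586°.
sin δ = sin 49.70° × sin 54.586° = 0.62156, so δ = +38.430°.
cos h₀ = −tan(+63.7°) tan(+38.430°) = -1.6054 ≤ −1 ⇒ polar day, h₀ = π.
Bracket: h₀ sin ϕ sin δ + cos ϕ cos δ sin h₀ = 3.1416×0.89649×0.62156 + 0.44307×0.78336×0.00000 = 1.750570 + 0.000000 = 1.750570.
Q̄ = (S_0/π) × [bracket] = (2990/π) × 1.750570 = 1666 W/m².

Q̄ ≈ 1.67e+03 W/m²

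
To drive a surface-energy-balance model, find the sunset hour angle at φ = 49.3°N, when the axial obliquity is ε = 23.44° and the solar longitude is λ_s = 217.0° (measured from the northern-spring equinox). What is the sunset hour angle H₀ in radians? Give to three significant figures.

H₀ = 1.28 rad

Solar declination: sin δ = sin ε · sin λ_s = sin 23.44° × sin 217.0° = -0.23940, so δ = -13.851°.
cos H₀ = −tan φ · tan δ = −tan(+49.3°) × tan(-13.851°) = 0.2867, so H₀ = 1.2801 rad = 73.34°.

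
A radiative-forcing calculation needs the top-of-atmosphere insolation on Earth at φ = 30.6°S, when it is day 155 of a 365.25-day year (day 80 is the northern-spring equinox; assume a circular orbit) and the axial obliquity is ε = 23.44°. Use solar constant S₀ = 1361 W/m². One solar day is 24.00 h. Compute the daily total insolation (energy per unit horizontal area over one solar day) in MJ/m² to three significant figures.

19.2 MJ/m²

Solar longitude: λ_s = 360° × (155 − 80)/365.25 = 73.922°.
sin δ = sin 23.44° × sin 73.922° = 0.38223, so δ = +22.472°.
cos H₀ = −tan(-30.6°) tan(+22.472°) = 0.2446, H₀ = 1.3237 rad.
Bracket: H₀ sin φ sin δ + cos φ cos δ sin H₀ = 1.3237×-0.50904×0.38223 + 0.86074×0.92407×0.96962 = -0.257553 + 0.771220 = 0.513667.
Q̄ = (S₀/π) × [bracket] = (1361/π) × 0.513667 = 222.53 W/m².
Daily total = Q̄ × 24.00 h × 3600 s/h = 222.53 × 24.00 × 3600 / 10⁶ = 19.23 MJ/m².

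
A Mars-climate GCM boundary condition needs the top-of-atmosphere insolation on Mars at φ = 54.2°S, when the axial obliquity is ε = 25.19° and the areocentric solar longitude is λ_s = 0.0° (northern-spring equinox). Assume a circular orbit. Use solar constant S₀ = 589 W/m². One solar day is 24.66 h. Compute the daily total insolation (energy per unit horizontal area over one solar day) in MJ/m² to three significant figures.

9.74 MJ/m²

sin δ = sin 25.19° × sin 0.0° = 0.00000, so δ = +0.000°.
cos H₀ = −tan(-54.2°) tan(+0.000°) = 0.0000, H₀ = 1.5708 rad.
Bracket: H₀ sin φ sin δ + cos φ cos δ sin H₀ = 1.5708×-0.81106×0.00000 + 0.58496×1.00000×1.00000 = -0.000000 + 0.584960 = 0.584960.
Q̄ = (S₀/π) × [bracket] = (589/π) × 0.584960 = 109.67 W/m².
Daily total = Q̄ × 24.66 h × 3600 s/h = 109.67 × 24.66 × 3600 / 10⁶ = 9.736 MJ/m².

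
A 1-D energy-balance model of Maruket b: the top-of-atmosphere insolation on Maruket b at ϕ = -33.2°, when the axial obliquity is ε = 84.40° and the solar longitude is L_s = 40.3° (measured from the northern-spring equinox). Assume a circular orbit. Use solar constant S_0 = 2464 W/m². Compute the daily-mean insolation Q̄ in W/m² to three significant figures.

Solar declination: sin δ = sin ε · sin L_s = sin 84.40° × sin 40.3° = 0.64370, so δ = +40.068°.
cos h₀ = −tan(-33.2°) tan(+40.068°) = 0.5504, h₀ = 0.9879 rad.
Bracket: h₀ sin ϕ sin δ + cos ϕ cos δ sin h₀ = 0.9879×-0.54756×0.64370 + 0.83676×0.76528×0.83488 = -0.348200 + 0.534620 = 0.186420.
Q̄ = (S_0/π) × [bracket] = (2464/π) × 0.186420 = 146.2 W/m².

Q̄ ≈ 146 W/m²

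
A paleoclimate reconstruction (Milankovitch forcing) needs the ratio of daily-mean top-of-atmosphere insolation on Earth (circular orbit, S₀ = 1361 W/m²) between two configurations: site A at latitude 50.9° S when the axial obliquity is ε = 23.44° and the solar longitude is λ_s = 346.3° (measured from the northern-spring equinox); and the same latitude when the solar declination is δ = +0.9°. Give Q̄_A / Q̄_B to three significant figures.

Q̄_A / Q̄_B ≈ 1.22

— Configuration A (φ=-50.9°):
Solar declination: sin δ = sin ε · sin λ_s = sin 23.44° × sin 346.3° = -0.09421, so δ = -5.406°.
cos H₀ = −tan(-50.9°) tan(-5.406°) = -0.1164, H₀ = 1.6875 rad.
Bracket: H₀ sin φ sin δ + cos φ cos δ sin H₀ = 1.6875×-0.77605×-0.09421 + 0.63068×0.99555×0.99320 = 0.123376 + 0.623604 = 0.746980.
Q̄ = (S₀/π) × [bracket] = (1361/π) × 0.746980 = 323.61 W/m².
— Configuration B (φ=-50.9°):
cos H₀ = −tan(-50.9°) tan(+0.900°) = 0.0193, H₀ = 1.5515 rad.
Bracket: H₀ sin φ sin δ + cos φ cos δ sin H₀ = 1.5515×-0.77605×0.01571 + 0.63068×0.99988×0.99981 = -0.018915 + 0.630485 = 0.611570.
Q̄ = (S₀/π) × [bracket] = (1361/π) × 0.611570 = 264.94 W/m².
Ratio Q̄_A / Q̄_B = 323.61 / 264.94 = 1.221.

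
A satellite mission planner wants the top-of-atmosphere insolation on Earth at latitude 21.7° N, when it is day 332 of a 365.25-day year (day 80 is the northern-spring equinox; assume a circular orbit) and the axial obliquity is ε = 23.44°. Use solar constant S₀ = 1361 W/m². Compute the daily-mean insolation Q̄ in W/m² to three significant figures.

Solar longitude: λ_s = 360° × (332 − 80)/365.25 = 248.378°.
sin δ = sin 23.44° × sin 248.378° = -0.36980, so δ = -21.703°.
cos H₀ = −tan(+21.7°) tan(-21.703°) = 0.1584, H₀ = 1.4117 rad.
Bracket: H₀ sin φ sin δ + cos φ cos δ sin H₀ = 1.4117×0.36975×-0.36980 + 0.92913×0.92911×0.98738 = -0.193027 + 0.852370 = 0.659343.
Q̄ = (S₀/π) × [bracket] = (1361/π) × 0.659343 = 285.6 W/m².

Q̄ ≈ 286 W/m²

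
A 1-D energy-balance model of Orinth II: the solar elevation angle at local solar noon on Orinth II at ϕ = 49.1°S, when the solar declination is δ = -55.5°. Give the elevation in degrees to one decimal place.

83.6°

At local noon the hour angle is zero, so the zenith angle equals |ϕ − δ| = |-49.1° − (-55.500°)| = 6.400°.
Elevation = 90° − 6.400° = 83.6°.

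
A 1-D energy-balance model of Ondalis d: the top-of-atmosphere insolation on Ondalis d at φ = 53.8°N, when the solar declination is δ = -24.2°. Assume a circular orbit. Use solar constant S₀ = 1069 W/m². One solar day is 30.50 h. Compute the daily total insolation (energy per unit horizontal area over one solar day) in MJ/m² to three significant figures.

4.64 MJ/m²

cos H₀ = −tan(+53.8°) tan(-24.200°) = 0.6141, H₀ = 0.9096 rad.
Bracket: H₀ sin φ sin δ + cos φ cos δ sin H₀ = 0.9096×0.80696×-0.40992 + 0.59061×0.91212×0.78927 = -0.300886 + 0.425185 = 0.124299.
Q̄ = (S₀/π) × [bracket] = (1069/π) × 0.124299 = 42.296 W/m².
Daily total = Q̄ × 30.50 h × 3600 s/h = 42.296 × 30.50 × 3600 / 10⁶ = 4.644 MJ/m².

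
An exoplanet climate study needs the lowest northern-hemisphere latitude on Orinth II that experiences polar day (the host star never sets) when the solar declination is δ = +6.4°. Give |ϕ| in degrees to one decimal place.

Polar day requires cos h₀ = −tan ϕ tan δ ≤ −1, i.e. tan ϕ tan δ ≥ 1.
The boundary is |tan ϕ| · |tan δ| = 1, so |ϕ| = 90° − |δ| = 90° − 6.4° = 83.6° in the northern hemisphere.

|ϕ| = 83.6°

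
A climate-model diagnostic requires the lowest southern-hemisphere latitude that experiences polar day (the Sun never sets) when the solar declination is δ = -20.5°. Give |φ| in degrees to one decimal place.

|φ| = 69.5°

Polar day requires cos H₀ = −tan φ tan δ ≤ −1, i.e. tan φ tan δ ≥ 1.
The boundary is |tan φ| · |tan δ| = 1, so |φ| = 90° − |δ| = 90° − 20.5° = 69.5° in the southern hemisphere.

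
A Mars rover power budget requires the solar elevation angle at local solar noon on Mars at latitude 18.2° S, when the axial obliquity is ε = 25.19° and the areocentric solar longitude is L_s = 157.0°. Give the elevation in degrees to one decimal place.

62.2°

sin δ = sin 25.19° × sin 157.0° = 0.16630, so δ = +9.573°.
At local noon the hour angle is zero, so the zenith angle equals |ϕ − δ| = |-18.2° − (+9.573°)| = 27.773°.
Elevation = 90° − 27.773° = 62.2°.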